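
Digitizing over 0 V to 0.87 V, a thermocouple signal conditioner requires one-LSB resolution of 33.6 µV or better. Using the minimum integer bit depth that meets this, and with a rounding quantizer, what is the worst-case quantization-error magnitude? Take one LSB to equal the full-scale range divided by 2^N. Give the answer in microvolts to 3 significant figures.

13.3 µV

Range is 0.87 V.
Need 2^N ≥ 0.87 V / 33.6 µV = 25890 → N_min = 15.
One LSB is 0.87 V / 32768 = 26.550 µV.
Half an LSB is 13.3 µV.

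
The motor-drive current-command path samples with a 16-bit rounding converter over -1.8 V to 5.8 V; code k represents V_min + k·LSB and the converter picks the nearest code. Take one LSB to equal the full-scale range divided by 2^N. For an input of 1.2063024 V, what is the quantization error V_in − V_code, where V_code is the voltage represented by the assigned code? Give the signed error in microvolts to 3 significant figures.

The full-scale span is 5.8 − (-1.8) = 7.6 V. LSB = 7.6 V / 2^16 ≈ 116.0 µV.
Position in LSBs: (1.2063024 − (-1.8)) × 65536/7.6 = 25923.8203; rounding gives k = 25924.
V_code = -1.8 + (25924/65536) × 7.6 = 1.2063232422 V.
Error = V_in − V_code = 1.2063024 − (1.2063232422) = −20.8 µV.

−20.8 µV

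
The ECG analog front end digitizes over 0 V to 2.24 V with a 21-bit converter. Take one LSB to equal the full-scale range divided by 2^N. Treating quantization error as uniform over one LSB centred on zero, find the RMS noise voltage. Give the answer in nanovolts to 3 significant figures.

V_FS = 2.24 V.
LSB = 2.24 V / 2^21 = 1.0681 µV.
RMS of a uniform error over width LSB is LSB/√12 = 308 nV.

308 nV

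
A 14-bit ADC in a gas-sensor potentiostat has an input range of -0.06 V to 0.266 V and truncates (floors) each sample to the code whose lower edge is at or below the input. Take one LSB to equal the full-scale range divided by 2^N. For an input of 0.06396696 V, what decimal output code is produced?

6230

Range = 0.266 − (-0.06) = 0.326 V. LSB = 0.326 V / 2^14 ≈ 19.90 µV.
code = ⌊(V_in − V_min)/LSB⌋ = ⌊(V_in − V_min) × 2^14 / range⌋
     = ⌊(0.06396696 − (-0.06)) × 16384 / 0.326⌋ = ⌊0.12396696 × 16384/0.326⌋
     = ⌊6230.290⌋ = 6230.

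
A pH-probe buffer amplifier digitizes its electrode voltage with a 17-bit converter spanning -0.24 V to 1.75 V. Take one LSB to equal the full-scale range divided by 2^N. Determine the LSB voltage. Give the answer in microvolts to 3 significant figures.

15.2 µV

Full-scale range = 1.75 V − (-0.24 V) = 1.99 V.
There are 2^17 = 131072 steps.
One LSB is 1.99 V / 131072 = 15.2 µV.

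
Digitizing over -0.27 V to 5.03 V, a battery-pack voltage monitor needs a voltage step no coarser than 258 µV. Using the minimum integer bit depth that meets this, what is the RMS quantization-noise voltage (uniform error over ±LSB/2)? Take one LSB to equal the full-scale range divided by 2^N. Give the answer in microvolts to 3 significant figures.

46.7 µV

Span: 5.03 V − (-0.27 V) = 5.3 V.
Required number of levels: 5.3/258 µV = 20543; smallest N with 2^N ≥ that is 15.
One LSB is 5.3 V / 32768 = 161.74 µV.
V_rms = LSB/√12 = 46.7 µV.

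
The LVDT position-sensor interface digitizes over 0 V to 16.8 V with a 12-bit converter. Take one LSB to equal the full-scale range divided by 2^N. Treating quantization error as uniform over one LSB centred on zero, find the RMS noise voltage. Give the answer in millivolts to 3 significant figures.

1.18 mV

V_FS = 16.8 V.
LSB = 16.8 V ÷ 2^12 = 16.8/4096 V = 4.1016 mV.
For a uniform distribution on [−LSB/2, +LSB/2], V_rms = LSB/√12 = 4.1016 mV/3.4641 = 1.18 mV.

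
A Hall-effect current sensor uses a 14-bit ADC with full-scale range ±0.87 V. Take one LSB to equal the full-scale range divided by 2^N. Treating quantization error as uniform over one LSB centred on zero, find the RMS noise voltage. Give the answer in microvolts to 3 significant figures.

30.7 µV

Span: 0.87 V − (-0.87 V) = 1.74 V.
LSB = 1.74 V ÷ 2^14 = 1.74/16384 V = 106.20 µV.
For a uniform distribution on [−LSB/2, +LSB/2], V_rms = LSB/√12 = 106.20 µV/3.4641 = 30.7 µV.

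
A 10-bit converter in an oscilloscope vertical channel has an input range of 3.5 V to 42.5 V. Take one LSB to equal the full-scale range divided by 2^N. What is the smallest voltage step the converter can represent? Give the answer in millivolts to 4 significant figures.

38.09 mV

The full-scale span is 42.5 − (3.5) = 39 V.
There are 2^10 = 1024 steps.
LSB = 39 V / 2^10 = 38.09 mV.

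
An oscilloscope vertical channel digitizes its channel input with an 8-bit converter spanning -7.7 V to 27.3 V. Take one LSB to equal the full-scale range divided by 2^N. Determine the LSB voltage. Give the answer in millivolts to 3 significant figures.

Span: 27.3 V − (-7.7 V) = 35 V.
There are 2^8 = 256 steps.
LSB = 35 V ÷ 2^8 = 35/256 V = 137 mV.

137 mV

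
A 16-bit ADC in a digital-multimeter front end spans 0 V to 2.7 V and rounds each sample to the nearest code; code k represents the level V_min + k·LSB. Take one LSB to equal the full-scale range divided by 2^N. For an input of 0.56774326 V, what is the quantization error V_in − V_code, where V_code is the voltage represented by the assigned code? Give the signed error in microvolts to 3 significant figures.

−16.4 µV

Range is 2.7 V. LSB = 2.7 V / 2^16 ≈ 41.20 µV.
Position in LSBs: (0.56774326 − (0)) × 65536/2.7 = 13780.6008; rounding gives k = 13781.
Reconstructed level: 0 + 13781 × 2.7/65536 V = 0.56775970459 V.
V_in − V_code = 0.56774326 − (0.56775970459) = −16.4 µV.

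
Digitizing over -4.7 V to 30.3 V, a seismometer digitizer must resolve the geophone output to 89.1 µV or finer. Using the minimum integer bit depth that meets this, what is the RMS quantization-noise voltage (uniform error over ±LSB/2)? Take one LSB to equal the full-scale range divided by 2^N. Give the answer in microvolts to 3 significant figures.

19.3 µV

The full-scale span is 30.3 − (-4.7) = 35 V.
Levels needed ≥ 35/89.1 µV = 392800. 2^19 = 524288 suffices, so N_min = 19.
One LSB is 35 V / 524288 = 66.757 µV.
σ_q = LSB/√12 = 66.757 µV/3.4641 = 19.3 µV.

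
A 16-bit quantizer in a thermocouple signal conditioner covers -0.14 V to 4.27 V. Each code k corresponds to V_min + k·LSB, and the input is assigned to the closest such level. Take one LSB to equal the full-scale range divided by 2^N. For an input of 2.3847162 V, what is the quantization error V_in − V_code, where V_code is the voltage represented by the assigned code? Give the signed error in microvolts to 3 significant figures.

Range = 4.27 − (-0.14) = 4.41 V. LSB = 4.41 V / 2^16 ≈ 67.29 µV.
Position in LSBs: (2.3847162 − (-0.14)) × 65536/4.41 = 37519.2292; rounding gives k = 37519.
V_code = -0.14 + (37519/65536) × 4.41 = 2.3847007751 V.
V_in − V_code = 2.3847162 − (2.3847007751) = +15.4 µV.

+15.4 µV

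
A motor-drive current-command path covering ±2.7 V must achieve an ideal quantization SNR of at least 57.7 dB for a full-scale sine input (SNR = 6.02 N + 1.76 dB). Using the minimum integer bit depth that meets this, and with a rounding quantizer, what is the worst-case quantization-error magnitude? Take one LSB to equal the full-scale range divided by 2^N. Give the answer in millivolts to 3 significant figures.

2.64 mV

Span: 2.7 V − (-2.7 V) = 5.4 V.
Required N = ⌈(57.7 − 1.76)/6.02⌉ = ⌈9.292⌉ = 10.
One LSB is 5.4 V / 1024 = 5.2734 mV.
|e|_max = LSB/2 = 2.64 mV.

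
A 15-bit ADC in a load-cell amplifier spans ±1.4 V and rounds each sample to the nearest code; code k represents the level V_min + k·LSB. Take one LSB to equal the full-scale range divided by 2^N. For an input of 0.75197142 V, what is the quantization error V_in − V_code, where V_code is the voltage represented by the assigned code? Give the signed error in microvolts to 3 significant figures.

Span: 1.4 V − (-1.4 V) = 2.8 V. LSB = 2.8 V / 2^15 ≈ 85.45 µV.
(V_in − V_min)/LSB = (0.75197142 − (-1.4)) × 32768/2.8 = 25184.2141 → nearest code k = 25184.
Reconstructed level: -1.4 + 25184 × 2.8/32768 V = 0.75195312500 V.
V_in − V_code = 0.75197142 − (0.75195312500) = +18.3 µV.

+18.3 µV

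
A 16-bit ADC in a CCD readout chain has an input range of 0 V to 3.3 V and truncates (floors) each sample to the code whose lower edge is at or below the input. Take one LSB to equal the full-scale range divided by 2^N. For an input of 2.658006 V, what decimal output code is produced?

Range is 3.3 V. LSB = 3.3 V / 2^16 ≈ 50.35 µV.
V_in − V_min = 2.658006 − (0) = 2.658006 V.
Divide by LSB: 2.658006 × 65536/3.3 = 52786.3882.
Truncating gives code 52786.

52786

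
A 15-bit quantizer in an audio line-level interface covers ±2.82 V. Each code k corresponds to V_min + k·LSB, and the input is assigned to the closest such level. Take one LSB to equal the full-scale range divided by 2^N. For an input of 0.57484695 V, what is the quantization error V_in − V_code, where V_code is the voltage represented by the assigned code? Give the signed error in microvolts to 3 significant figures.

−31.0 µV

Full-scale range = 2.82 V − (-2.82 V) = 5.64 V. LSB = 5.64 V / 2^15 ≈ 172.1 µV.
(V_in − V_min)/LSB = (0.57484695 − (-2.82)) × 32768/5.64 = 19723.8200 → nearest code k = 19724.
V_code = V_min + k × range/2^15 = -2.82 + 19724 × 5.64/32768 = 0.57487792969 V.
Error = V_in − V_code = 0.57484695 − (0.57487792969) = −31.0 µV.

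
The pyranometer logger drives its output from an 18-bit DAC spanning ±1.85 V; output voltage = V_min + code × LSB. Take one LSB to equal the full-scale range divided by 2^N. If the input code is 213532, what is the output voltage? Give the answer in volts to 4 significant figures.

Range = 1.85 − (-1.85) = 3.7 V. LSB = 3.7 V / 2^18.
V_out = -1.85 + 213532 × (3.7/262144) V
      = -1.85 + 3.01387 = 1.16387 V.

1.164 V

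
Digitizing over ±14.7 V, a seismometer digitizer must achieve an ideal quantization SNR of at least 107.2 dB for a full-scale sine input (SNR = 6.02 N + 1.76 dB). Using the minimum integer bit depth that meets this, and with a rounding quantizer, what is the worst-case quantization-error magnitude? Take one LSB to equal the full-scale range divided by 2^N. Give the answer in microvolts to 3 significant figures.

Range = 14.7 − (-14.7) = 29.4 V.
6.02 N + 1.76 ≥ 107.2 gives N ≥ 17.515, so the minimum integer is 18.
Step size = 29.4/262144 V = 112.15 µV.
Max error for round-to-nearest is LSB/2 = 56.1 µV.

56.1 µV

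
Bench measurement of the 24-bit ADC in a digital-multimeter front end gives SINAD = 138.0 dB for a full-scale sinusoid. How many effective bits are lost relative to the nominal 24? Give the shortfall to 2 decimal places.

1.37 bits

N_eff = (138.0 − 1.76)/6.02 = 22.6312 bits.
24 − 22.6312 = 1.37 bits below nominal.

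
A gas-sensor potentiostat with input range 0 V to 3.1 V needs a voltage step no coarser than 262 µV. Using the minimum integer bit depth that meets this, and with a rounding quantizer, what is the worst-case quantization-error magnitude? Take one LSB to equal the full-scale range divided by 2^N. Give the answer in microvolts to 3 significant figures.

94.6 µV

V_FS = 3.1 V.
Need 2^N ≥ 3.1 V / 262 µV = 11830 → N_min = 14.
One LSB is 3.1 V / 16384 = 189.21 µV.
Max error for round-to-nearest is LSB/2 = 94.6 µV.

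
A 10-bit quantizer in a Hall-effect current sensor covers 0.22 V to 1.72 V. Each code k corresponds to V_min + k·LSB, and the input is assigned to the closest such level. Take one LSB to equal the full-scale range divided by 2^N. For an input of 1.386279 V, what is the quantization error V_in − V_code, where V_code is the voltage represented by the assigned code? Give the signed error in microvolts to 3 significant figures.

+263 µV

Range = 1.72 − (0.22) = 1.5 V. LSB = 1.5 V / 2^10 ≈ 1.465 mV.
(V_in − V_min)/LSB = (1.386279 − (0.22)) × 1024/1.5 = 796.1798 → nearest code k = 796.
V_code = 0.22 + (796/1024) × 1.5 = 1.386015625 V.
V_in − V_code = 1.386279 − (1.386015625) = +263 µV.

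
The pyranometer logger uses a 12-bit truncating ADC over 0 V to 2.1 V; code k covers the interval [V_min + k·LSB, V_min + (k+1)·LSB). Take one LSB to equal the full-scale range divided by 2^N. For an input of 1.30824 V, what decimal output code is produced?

2551

Range is 2.1 V. LSB = 2.1 V / 2^12 ≈ 0.5127 mV.
(V_in − V_min) × 2^12/range = (1.30824 − (0)) × 4096/2.1 = 2551.691.
Floor → code = 2551.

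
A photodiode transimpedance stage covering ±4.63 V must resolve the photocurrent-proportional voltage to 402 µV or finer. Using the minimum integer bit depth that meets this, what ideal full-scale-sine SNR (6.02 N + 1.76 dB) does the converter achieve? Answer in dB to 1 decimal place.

92.1 dB

Span: 4.63 V − (-4.63 V) = 9.26 V.
Required number of levels: 9.26/402 µV = 23035; smallest N with 2^N ≥ that is 15.
Ideal SNR at N = 15: 6.02·15 + 1.76 = 92.1 dB.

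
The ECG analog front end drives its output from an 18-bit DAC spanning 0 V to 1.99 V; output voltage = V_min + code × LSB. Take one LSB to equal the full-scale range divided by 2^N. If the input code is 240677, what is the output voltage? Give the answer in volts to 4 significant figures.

1.827 V

Full-scale range = 1.99 V. LSB = 1.99 V / 2^18.
V_out = V_min + code × LSB = 0 V + 240677 × 1.99 V / 262144
      = 0 V + 1.82704 V = 1.82704 V.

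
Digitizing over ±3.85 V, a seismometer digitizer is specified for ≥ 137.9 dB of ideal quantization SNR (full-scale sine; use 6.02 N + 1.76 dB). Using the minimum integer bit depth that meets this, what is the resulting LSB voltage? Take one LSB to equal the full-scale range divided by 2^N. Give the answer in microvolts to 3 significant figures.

0.918 µV

Range = 3.85 − (-3.85) = 7.7 V.
Required N = ⌈(137.9 − 1.76)/6.02⌉ = ⌈22.615⌉ = 23.
LSB = 7.7 V / 2^23 = 0.918 µV.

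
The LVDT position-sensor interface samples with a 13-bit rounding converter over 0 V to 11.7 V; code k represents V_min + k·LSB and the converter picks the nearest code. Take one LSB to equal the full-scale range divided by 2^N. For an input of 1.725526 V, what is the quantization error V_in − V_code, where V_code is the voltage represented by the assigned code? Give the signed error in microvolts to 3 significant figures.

+233 µV

Full-scale range = 11.7 V. LSB = 11.7 V / 2^13 ≈ 1.428 mV.
(V_in − V_min)/LSB = (1.725526 − (0)) × 8192/11.7 = 1208.1632 → nearest code k = 1208.
Reconstructed level: 0 + 1208 × 11.7/8192 V = 1.725292969 V.
e = 1.725526 − (1.725292969) = +233 µV.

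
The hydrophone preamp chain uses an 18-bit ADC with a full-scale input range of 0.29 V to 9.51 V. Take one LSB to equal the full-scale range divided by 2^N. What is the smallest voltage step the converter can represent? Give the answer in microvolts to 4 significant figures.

35.17 µV

Range = 9.51 − (0.29) = 9.22 V.
2^18 = 262144 levels.
LSB = 9.22 V / 2^18 = 35.17 µV.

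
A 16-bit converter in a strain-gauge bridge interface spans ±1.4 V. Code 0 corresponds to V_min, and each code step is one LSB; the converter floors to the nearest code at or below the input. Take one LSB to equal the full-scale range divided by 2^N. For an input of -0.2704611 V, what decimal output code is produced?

Range = 1.4 − (-1.4) = 2.8 V. LSB = 2.8 V / 2^16 ≈ 42.72 µV.
(V_in − V_min) × 2^16/range = (-0.2704611 − (-1.4)) × 65536/2.8 = 26437.665.
Floor → code = 26437.

26437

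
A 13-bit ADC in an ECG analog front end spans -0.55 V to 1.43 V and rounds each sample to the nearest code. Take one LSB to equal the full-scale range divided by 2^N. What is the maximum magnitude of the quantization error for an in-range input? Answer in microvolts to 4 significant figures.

Span: 1.43 V − (-0.55 V) = 1.98 V.
LSB = 1.98 V ÷ 2^13 = 1.98/8192 V = 241.699 µV.
|e|_max = LSB/2 = 120.8 µV.

120.8 µV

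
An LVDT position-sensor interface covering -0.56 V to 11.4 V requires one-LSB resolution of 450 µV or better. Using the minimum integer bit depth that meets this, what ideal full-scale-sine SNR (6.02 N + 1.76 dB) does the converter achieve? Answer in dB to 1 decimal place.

Full-scale range = 11.4 V − (-0.56 V) = 11.96 V.
Required number of levels: 11.96/450 µV = 26578; smallest N with 2^N ≥ that is 15.
SNR = 6.02 × 15 + 1.76 = 92.06 dB.

92.1 dB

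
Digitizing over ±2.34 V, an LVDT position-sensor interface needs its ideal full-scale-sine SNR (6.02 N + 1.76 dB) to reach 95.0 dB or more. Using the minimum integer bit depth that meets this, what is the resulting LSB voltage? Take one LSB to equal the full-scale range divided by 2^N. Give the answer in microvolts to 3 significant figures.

71.4 µV

Full-scale range = 2.34 V − (-2.34 V) = 4.68 V.
Required N = ⌈(95.0 − 1.76)/6.02⌉ = ⌈15.488⌉ = 16.
One LSB is 4.68 V / 65536 = 71.4 µV.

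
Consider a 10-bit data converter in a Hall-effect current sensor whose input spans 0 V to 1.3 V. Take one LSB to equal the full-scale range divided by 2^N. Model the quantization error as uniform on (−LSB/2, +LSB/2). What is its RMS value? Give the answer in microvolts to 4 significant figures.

Span = 1.3 V.
LSB = 1.3 V ÷ 2^10 = 1.3/1024 V = 1.26953 mV.
For a uniform distribution on [−LSB/2, +LSB/2], V_rms = LSB/√12 = 1.26953 mV/3.4641 = 366.5 µV.

366.5 µV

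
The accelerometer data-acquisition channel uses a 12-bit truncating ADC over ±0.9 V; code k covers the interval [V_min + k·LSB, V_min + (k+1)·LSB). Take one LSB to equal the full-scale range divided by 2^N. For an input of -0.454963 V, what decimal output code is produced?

Full-scale range = 0.9 V − (-0.9 V) = 1.8 V. LSB = 1.8 V / 2^12 ≈ 439.5 µV.
code = ⌊(V_in − V_min)/LSB⌋ = ⌊(V_in − V_min) × 2^12 / range⌋
     = ⌊(-0.454963 − (-0.9)) × 4096 / 1.8⌋ = ⌊0.445037 × 4096/1.8⌋
     = ⌊1012.706⌋ = 1012.

1012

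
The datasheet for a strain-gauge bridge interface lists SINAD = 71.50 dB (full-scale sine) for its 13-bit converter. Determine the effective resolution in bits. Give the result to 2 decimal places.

ENOB = (71.50 − 1.76)/6.02 = 11.5847 bits.

11.58 bits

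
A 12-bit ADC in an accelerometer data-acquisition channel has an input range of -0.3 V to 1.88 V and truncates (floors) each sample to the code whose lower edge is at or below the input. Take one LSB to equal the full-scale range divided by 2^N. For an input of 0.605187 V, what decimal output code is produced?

Range = 1.88 − (-0.3) = 2.18 V. LSB = 2.18 V / 2^12 ≈ 0.5322 mV.
code = ⌊(V_in − V_min)/LSB⌋ = ⌊(V_in − V_min) × 2^12 / range⌋
     = ⌊(0.605187 − (-0.3)) × 4096 / 2.18⌋ = ⌊0.905187 × 4096/2.18⌋
     = ⌊1700.755⌋ = 1700.

1700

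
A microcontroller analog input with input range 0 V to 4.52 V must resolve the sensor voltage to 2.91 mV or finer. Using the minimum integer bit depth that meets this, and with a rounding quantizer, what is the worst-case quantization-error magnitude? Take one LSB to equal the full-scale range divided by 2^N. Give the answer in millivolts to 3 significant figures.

1.10 mV

V_FS = 4.52 V.
Required number of levels: 4.52/2.91 mV = 1553.3; smallest N with 2^N ≥ that is 11.
One LSB is 4.52 V / 2048 = 2.2070 mV.
Max error for round-to-nearest is LSB/2 = 1.10 mV.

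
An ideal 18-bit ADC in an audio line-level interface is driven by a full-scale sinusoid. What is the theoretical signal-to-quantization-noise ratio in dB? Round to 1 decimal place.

Ideal quantization SNR: 6.02 × 18 + 1.76 dB = 110.1 dB.

110.1 dB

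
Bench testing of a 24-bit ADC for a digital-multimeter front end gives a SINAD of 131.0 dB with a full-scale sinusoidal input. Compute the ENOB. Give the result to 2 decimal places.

ENOB = (131.0 − 1.76)/6.02 = 21.4684 bits.

21.47 bits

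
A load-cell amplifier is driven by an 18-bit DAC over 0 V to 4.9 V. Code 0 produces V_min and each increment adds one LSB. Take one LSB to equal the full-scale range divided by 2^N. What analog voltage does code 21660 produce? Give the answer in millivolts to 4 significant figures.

Range is 4.9 V. LSB = 4.9 V / 2^18.
Output = V_min + (21660/262144) × range = 0 + 0.0826263 × 4.9 V
      = 0 + 0.404869 = 0.404869 V.

404.9 mV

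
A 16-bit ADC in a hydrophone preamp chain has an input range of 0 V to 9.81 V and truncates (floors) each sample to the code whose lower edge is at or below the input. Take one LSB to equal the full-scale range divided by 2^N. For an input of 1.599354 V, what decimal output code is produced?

Span = 9.81 V. LSB = 9.81 V / 2^16 ≈ 149.7 µV.
code = ⌊(V_in − V_min)/LSB⌋ = ⌊(V_in − V_min) × 2^16 / range⌋
     = ⌊(1.599354 − (0)) × 65536 / 9.81⌋ = ⌊1.599354 × 65536/9.81⌋
     = ⌊10684.532⌋ = 10684.

10684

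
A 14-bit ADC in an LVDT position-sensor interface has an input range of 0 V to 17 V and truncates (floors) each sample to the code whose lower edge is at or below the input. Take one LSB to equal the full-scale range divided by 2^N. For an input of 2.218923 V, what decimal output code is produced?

2138

Full-scale range = 17 V. LSB = 17 V / 2^14 ≈ 1.038 mV.
code = ⌊(V_in − V_min)/LSB⌋ = ⌊(V_in − V_min) × 2^14 / range⌋
     = ⌊(2.218923 − (0)) × 16384 / 17⌋ = ⌊2.218923 × 16384/17⌋
     = ⌊2138.520⌋ = 2138.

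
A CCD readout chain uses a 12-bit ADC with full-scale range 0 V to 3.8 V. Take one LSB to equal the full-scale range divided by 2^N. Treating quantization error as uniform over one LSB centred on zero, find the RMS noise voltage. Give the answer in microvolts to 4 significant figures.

Range is 3.8 V.
LSB = 3.8 V ÷ 2^12 = 3.8/4096 V = 0.927734 mV.
RMS of a uniform error over width LSB is LSB/√12 = 267.8 µV.

267.8 µV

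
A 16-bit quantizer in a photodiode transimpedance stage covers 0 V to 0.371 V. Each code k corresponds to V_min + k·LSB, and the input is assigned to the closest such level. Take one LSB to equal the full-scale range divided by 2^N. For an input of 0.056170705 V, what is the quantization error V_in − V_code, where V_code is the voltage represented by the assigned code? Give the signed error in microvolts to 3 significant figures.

+2.16 µV

Range is 0.371 V. LSB = 0.371 V / 2^16 ≈ 5.661 µV.
(0.056170705 − (0)) / LSB = 0.056170705 × 65536/0.371 = 9922.3809. Nearest integer: k = 9922.
V_code = 0 + (9922/65536) × 0.371 = 0.056168548584 V.
e = 0.056170705 − (0.056168548584) = +2.16 µV.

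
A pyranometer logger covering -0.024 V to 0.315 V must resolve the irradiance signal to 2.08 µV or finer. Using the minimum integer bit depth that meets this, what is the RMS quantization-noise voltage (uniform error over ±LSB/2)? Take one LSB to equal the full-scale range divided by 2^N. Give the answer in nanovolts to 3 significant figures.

Range = 0.315 − (-0.024) = 0.339 V.
Levels needed ≥ 0.339/2.08 µV = 163000. 2^18 = 262144 suffices, so N_min = 18.
Step size = 0.339/262144 V = 1.2932 µV.
V_rms = LSB/√12 = 373 nV.

373 nV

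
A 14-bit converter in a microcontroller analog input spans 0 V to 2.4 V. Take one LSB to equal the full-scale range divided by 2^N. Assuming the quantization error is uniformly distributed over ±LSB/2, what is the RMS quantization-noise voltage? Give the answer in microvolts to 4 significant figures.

Range is 2.4 V.
LSB = 2.4 V ÷ 2^14 = 2.4/16384 V = 146.484 µV.
σ_q = LSB/√12 = 146.484 µV/3.4641 = 42.29 µV.

42.29 µV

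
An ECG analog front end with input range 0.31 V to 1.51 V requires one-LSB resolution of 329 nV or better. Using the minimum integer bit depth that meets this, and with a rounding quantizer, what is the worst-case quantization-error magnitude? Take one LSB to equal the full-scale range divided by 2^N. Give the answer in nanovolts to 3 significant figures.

Span: 1.51 V − (0.31 V) = 1.2 V.
1.2 V / 329 nV = 3.647e6. Since 2^21 = 2097152 and 2^22 = 4194304, N = 22.
LSB = 1.2 V ÷ 2^22 = 1.2/4194304 V = 286.10 nV.
|e|_max = LSB/2 = 143 nV.

143 nV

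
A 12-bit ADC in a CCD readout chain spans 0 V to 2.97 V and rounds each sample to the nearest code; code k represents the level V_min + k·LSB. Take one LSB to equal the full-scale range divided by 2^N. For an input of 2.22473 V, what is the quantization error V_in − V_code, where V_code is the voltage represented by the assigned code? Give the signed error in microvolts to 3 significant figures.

V_FS = 2.97 V. LSB = 2.97 V / 2^12 ≈ 0.7251 mV.
(2.22473 − (0)) / LSB = 2.22473 × 4096/2.97 = 3068.1798. Nearest integer: k = 3068.
V_code = 0 + (3068/4096) × 2.97 = 2.224599609 V.
e = 2.22473 − (2.224599609) = +130 µV.

+130 µV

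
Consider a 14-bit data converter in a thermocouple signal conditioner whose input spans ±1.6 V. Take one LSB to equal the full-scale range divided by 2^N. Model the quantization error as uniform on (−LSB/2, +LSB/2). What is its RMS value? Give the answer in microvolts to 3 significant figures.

Span: 1.6 V − (-1.6 V) = 3.2 V.
LSB = 3.2 V ÷ 2^14 = 3.2/16384 V = 195.31 µV.
V_rms = LSB/√12 = 195.31 µV / √12 = 56.4 µV.

56.4 µV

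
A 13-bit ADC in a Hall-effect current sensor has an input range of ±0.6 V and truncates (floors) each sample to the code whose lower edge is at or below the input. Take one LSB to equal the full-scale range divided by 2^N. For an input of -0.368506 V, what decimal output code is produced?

1580

Span: 0.6 V − (-0.6 V) = 1.2 V. LSB = 1.2 V / 2^13 ≈ 146.5 µV.
(V_in − V_min) × 2^13/range = (-0.368506 − (-0.6)) × 8192/1.2 = 1580.332.
Floor → code = 1580.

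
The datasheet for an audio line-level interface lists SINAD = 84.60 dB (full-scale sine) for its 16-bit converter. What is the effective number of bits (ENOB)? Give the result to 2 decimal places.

13.76 bits

Inverting SNR = 6.02 N + 1.76: N_eff = (84.60 − 1.76)/6.02 = 13.7608.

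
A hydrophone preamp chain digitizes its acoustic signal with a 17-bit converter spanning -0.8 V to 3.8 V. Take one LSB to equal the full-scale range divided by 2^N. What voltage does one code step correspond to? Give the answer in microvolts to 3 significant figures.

Full-scale range = 3.8 V − (-0.8 V) = 4.6 V.
2^17 = 131072 levels.
LSB = 4.6 V ÷ 2^17 = 4.6/131072 V = 35.1 µV.

35.1 µV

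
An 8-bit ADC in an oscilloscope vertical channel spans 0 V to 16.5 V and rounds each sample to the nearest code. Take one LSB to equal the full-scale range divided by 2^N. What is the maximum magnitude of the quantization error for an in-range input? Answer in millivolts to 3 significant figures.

32.2 mV

Span = 16.5 V.
LSB = 16.5 V ÷ 2^8 = 16.5/256 V = 64.453 mV.
|e|_max = LSB/2 = 32.2 mV.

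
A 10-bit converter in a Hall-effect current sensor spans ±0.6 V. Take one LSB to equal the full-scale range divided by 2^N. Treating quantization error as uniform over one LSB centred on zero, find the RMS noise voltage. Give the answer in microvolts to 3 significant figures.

The full-scale span is 0.6 − (-0.6) = 1.2 V.
LSB = 1.2 V ÷ 2^10 = 1.2/1024 V = 1.1719 mV.
σ_q = LSB/√12 = 1.1719 mV/3.4641 = 338 µV.

338 µV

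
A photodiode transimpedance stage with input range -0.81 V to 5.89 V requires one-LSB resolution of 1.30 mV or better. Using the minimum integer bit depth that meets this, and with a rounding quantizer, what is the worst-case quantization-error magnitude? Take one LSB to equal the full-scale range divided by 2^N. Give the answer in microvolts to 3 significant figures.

Span: 5.89 V − (-0.81 V) = 6.7 V.
6.7 V / 1.30 mV = 5154. Since 2^12 = 4096 and 2^13 = 8192, N = 13.
LSB = 6.7 V ÷ 2^13 = 6.7/8192 V = 0.81787 mV.
Half an LSB is 409 µV.

409 µV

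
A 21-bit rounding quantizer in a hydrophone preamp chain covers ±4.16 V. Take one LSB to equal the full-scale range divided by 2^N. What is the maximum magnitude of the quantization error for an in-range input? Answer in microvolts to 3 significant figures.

Span: 4.16 V − (-4.16 V) = 8.32 V.
Step size = 8.32/2097152 V = 3.9673 µV.
Worst-case error for round-to-nearest is half an LSB: 1.98 µV.

1.98 µV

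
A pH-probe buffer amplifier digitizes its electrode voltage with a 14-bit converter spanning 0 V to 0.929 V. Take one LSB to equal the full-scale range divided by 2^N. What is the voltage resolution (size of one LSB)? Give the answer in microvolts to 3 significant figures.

Span = 0.929 V.
There are 2^14 = 16384 steps.
Step size = 0.929/16384 V = 56.7 µV.

56.7 µV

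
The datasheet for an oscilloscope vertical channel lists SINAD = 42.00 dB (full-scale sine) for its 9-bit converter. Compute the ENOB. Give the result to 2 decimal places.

6.68 bits

(42.00 − 1.76) / 6.02 = 40.24/6.02 = 6.6844 effective bits.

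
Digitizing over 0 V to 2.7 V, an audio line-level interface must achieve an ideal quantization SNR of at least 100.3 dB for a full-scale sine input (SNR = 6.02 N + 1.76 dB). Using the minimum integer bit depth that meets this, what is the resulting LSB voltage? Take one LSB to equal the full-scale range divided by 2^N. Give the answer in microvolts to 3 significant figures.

20.6 µV

Range is 2.7 V.
Required N = ⌈(100.3 − 1.76)/6.02⌉ = ⌈16.369⌉ = 17.
LSB = 2.7 V ÷ 2^17 = 2.7/131072 V = 20.6 µV.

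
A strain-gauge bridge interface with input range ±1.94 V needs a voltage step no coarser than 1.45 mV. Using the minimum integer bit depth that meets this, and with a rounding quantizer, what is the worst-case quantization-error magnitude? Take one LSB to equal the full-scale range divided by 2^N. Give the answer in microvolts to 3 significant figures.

474 µV

Span: 1.94 V − (-1.94 V) = 3.88 V.
3.88 V / 1.45 mV = 2676. Since 2^11 = 2048 and 2^12 = 4096, N = 12.
One LSB is 3.88 V / 4096 = 0.94727 mV.
Max error for round-to-nearest is LSB/2 = 474 µV.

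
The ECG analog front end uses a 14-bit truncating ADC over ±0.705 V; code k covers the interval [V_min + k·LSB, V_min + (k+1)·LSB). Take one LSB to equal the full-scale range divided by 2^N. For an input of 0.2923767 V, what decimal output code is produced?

11589

Span: 0.705 V − (-0.705 V) = 1.41 V. LSB = 1.41 V / 2^14 ≈ 86.06 µV.
V_in − V_min = 0.2923767 − (-0.705) = 0.9973767 V.
Divide by LSB: 0.9973767 × 16384/1.41 = 11589.3758.
Truncating gives code 11589.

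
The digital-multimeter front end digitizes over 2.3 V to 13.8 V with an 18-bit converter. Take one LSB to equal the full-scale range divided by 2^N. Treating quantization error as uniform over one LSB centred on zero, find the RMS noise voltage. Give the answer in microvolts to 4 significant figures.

Span: 13.8 V − (2.3 V) = 11.5 V.
LSB = 11.5 V ÷ 2^18 = 11.5/262144 V = 43.8690 µV.
V_rms = LSB/√12 = 43.8690 µV / √12 = 12.66 µV.

12.66 µV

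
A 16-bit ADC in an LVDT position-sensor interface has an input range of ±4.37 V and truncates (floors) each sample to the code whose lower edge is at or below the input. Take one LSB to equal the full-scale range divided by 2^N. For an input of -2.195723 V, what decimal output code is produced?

Span: 4.37 V − (-4.37 V) = 8.74 V. LSB = 8.74 V / 2^16 ≈ 133.4 µV.
code = ⌊(V_in − V_min)/LSB⌋ = ⌊(V_in − V_min) × 2^16 / range⌋
     = ⌊(-2.195723 − (-4.37)) × 65536 / 8.74⌋ = ⌊2.174277 × 65536/8.74⌋
     = ⌊16303.595⌋ = 16303.

16303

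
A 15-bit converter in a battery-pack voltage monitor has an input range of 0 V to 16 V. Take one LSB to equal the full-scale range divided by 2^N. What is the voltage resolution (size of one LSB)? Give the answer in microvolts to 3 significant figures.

Range is 16 V.
There are 2^15 = 32768 steps.
Step size = 16/32768 V = 488 µV.

488 µV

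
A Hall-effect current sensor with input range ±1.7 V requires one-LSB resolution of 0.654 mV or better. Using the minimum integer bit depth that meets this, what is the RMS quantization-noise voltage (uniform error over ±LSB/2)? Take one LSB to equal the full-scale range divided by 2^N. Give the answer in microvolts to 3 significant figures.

Span: 1.7 V − (-1.7 V) = 3.4 V.
Need 2^N ≥ 3.4 V / 0.654 mV = 5199 → N_min = 13.
LSB = 3.4 V / 2^13 = 415.04 µV.
V_rms = LSB/√12 = 120 µV.

120 µV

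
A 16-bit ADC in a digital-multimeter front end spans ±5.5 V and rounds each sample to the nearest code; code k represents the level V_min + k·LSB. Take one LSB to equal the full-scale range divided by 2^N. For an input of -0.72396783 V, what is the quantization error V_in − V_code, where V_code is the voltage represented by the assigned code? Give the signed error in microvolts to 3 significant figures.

Span: 5.5 V − (-5.5 V) = 11 V. LSB = 11 V / 2^16 ≈ 167.8 µV.
Position in LSBs: (-0.72396783 − (-5.5)) × 65536/11 = 28454.7313; rounding gives k = 28455.
Reconstructed level: -5.5 + 28455 × 11/65536 V = -0.72392272949 V.
e = -0.72396783 − (-0.72392272949) = −45.1 µV.

−45.1 µV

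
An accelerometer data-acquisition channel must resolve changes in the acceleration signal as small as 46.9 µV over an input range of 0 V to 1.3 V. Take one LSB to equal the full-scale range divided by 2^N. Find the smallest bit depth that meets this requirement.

15 bits

Span = 1.3 V.
Need 2^N ≥ 1.3 V / 46.9 µV = 27720 → N_min = 15.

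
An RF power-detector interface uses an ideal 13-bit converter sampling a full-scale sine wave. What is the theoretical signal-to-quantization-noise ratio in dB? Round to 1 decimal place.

80.0 dB

SNR = 6.02·13 + 1.76 = 80.02 dB.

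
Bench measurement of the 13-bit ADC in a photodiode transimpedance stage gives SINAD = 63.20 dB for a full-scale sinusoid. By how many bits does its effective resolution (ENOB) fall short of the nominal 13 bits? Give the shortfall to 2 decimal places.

Effective bits = (63.20 − 1.76)/6.02 = 10.2060.
13 − 10.2060 = 2.79 bits below nominal.

2.79 bits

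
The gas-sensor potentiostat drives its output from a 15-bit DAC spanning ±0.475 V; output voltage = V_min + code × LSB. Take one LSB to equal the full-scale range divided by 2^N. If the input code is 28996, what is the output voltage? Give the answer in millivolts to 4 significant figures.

365.6 mV

The full-scale span is 0.475 − (-0.475) = 0.95 V. LSB = 0.95 V / 2^15.
V_out = -0.475 + 28996 × (0.95/32768) V
      = -0.475 + 0.840643 = 0.365643 V.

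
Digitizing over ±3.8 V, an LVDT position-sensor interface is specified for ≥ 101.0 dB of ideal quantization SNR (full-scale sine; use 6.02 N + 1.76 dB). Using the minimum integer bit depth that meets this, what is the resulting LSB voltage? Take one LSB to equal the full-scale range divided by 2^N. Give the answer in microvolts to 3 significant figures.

58.0 µV

Range = 3.8 − (-3.8) = 7.6 V.
Required N = ⌈(101.0 − 1.76)/6.02⌉ = ⌈16.485⌉ = 17.
One LSB is 7.6 V / 131072 = 58.0 µV.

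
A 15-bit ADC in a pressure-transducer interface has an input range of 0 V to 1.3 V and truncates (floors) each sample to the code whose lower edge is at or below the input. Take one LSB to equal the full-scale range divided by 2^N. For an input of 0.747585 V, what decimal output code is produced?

Span = 1.3 V. LSB = 1.3 V / 2^15 ≈ 39.67 µV.
(V_in − V_min) × 2^15/range = (0.747585 − (0)) × 32768/1.3 = 18843.743.
Floor → code = 18843.

18843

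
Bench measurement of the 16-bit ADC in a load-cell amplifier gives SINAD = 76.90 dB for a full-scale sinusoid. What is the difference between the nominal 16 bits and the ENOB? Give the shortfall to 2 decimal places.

ENOB = (SINAD − 1.76)/6.02 = (76.90 − 1.76)/6.02 = 12.4817 bits.
Shortfall = 16 − 12.4817 = 3.5183 bits.

3.52 bits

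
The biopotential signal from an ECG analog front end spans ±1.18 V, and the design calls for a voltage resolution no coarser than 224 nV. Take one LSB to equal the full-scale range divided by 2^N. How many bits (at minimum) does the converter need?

Full-scale range = 1.18 V − (-1.18 V) = 2.36 V.
Levels needed ≥ 2.36/224 nV = 1.054e7. 2^24 = 16777216 suffices, so N_min = 24.

24 bits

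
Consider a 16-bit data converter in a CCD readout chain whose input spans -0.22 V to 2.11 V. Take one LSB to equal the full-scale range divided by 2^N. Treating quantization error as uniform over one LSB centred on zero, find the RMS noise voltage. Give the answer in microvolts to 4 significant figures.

Span: 2.11 V − (-0.22 V) = 2.33 V.
LSB = 2.33 V ÷ 2^16 = 2.33/65536 V = 35.5530 µV.
σ_q = LSB/√12 = 35.5530 µV/3.4641 = 10.26 µV.

10.26 µV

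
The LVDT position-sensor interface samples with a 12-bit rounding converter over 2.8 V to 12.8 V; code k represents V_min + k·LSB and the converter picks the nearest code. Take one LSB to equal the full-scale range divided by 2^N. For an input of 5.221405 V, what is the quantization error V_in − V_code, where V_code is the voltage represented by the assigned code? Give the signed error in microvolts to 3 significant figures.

Range = 12.8 − (2.8) = 10 V. LSB = 10 V / 2^12 ≈ 2.441 mV.
Position in LSBs: (5.221405 − (2.8)) × 4096/10 = 991.8075; rounding gives k = 992.
V_code = 2.8 + (992/4096) × 10 = 5.221875000 V.
V_in − V_code = 5.221405 − (5.221875000) = −470 µV.

−470 µV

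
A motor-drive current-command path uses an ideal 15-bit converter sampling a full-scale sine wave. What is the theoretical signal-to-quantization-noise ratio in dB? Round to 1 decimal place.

92.1 dB

6.02(15) + 1.76 = 90.30 + 1.76 = 92.06 dB.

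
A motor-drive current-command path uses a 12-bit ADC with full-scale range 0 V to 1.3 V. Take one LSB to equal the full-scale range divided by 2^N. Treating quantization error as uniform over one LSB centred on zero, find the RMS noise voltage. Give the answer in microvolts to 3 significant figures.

V_FS = 1.3 V.
Step size = 1.3/4096 V = 317.38 µV.
For a uniform distribution on [−LSB/2, +LSB/2], V_rms = LSB/√12 = 317.38 µV/3.4641 = 91.6 µV.

91.6 µV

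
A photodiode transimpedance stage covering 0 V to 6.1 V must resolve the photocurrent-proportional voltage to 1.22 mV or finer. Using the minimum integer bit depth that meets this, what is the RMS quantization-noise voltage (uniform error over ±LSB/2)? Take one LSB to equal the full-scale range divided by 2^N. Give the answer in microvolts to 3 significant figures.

V_FS = 6.1 V.
Need 2^N ≥ 6.1 V / 1.22 mV = 5000 → N_min = 13.
One LSB is 6.1 V / 8192 = 0.74463 mV.
V_rms = LSB/√12 = 215 µV.

215 µV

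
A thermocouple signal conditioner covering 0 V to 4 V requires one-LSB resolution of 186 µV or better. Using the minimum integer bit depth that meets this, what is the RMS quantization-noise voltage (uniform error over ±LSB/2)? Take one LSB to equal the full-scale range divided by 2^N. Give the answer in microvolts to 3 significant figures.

35.2 µV

Span = 4 V.
4 V / 186 µV = 21510. Since 2^14 = 16384 and 2^15 = 32768, N = 15.
One LSB is 4 V / 32768 = 122.07 µV.
V_rms = LSB/√12 = 35.2 µV.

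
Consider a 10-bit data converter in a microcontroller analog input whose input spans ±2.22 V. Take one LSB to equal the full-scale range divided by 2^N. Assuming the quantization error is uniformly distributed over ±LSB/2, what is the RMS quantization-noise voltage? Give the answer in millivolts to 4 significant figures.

1.252 mV

The full-scale span is 2.22 − (-2.22) = 4.44 V.
One LSB is 4.44 V / 1024 = 4.33594 mV.
V_rms = LSB/√12 = 4.33594 mV / √12 = 1.252 mV.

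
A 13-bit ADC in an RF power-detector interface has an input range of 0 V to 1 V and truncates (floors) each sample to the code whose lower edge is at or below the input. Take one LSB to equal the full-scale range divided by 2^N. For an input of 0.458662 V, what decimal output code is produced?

3757

Range is 1 V. LSB = 1 V / 2^13 ≈ 122.1 µV.
code = ⌊(V_in − V_min)/LSB⌋ = ⌊(V_in − V_min) × 2^13 / range⌋
     = ⌊(0.458662 − (0)) × 8192 / 1⌋ = ⌊0.458662 × 8192/1⌋
     = ⌊3757.359⌋ = 3757.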